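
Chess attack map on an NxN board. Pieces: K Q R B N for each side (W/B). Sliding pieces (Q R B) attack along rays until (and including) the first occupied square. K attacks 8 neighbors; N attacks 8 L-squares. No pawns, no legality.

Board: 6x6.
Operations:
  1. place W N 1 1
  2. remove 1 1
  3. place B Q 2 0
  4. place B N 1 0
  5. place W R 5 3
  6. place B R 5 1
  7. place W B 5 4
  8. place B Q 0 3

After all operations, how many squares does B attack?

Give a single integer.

Answer: 25

Derivation:
Op 1: place WN@(1,1)
Op 2: remove (1,1)
Op 3: place BQ@(2,0)
Op 4: place BN@(1,0)
Op 5: place WR@(5,3)
Op 6: place BR@(5,1)
Op 7: place WB@(5,4)
Op 8: place BQ@(0,3)
Per-piece attacks for B:
  BQ@(0,3): attacks (0,4) (0,5) (0,2) (0,1) (0,0) (1,3) (2,3) (3,3) (4,3) (5,3) (1,4) (2,5) (1,2) (2,1) (3,0) [ray(1,0) blocked at (5,3)]
  BN@(1,0): attacks (2,2) (3,1) (0,2)
  BQ@(2,0): attacks (2,1) (2,2) (2,3) (2,4) (2,5) (3,0) (4,0) (5,0) (1,0) (3,1) (4,2) (5,3) (1,1) (0,2) [ray(-1,0) blocked at (1,0); ray(1,1) blocked at (5,3)]
  BR@(5,1): attacks (5,2) (5,3) (5,0) (4,1) (3,1) (2,1) (1,1) (0,1) [ray(0,1) blocked at (5,3)]
Union (25 distinct): (0,0) (0,1) (0,2) (0,4) (0,5) (1,0) (1,1) (1,2) (1,3) (1,4) (2,1) (2,2) (2,3) (2,4) (2,5) (3,0) (3,1) (3,3) (4,0) (4,1) (4,2) (4,3) (5,0) (5,2) (5,3)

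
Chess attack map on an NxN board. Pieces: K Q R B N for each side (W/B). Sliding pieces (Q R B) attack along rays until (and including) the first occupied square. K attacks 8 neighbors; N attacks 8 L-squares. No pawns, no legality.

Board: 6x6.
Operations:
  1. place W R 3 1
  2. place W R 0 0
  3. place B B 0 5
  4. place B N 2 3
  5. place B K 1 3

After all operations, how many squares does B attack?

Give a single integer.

Op 1: place WR@(3,1)
Op 2: place WR@(0,0)
Op 3: place BB@(0,5)
Op 4: place BN@(2,3)
Op 5: place BK@(1,3)
Per-piece attacks for B:
  BB@(0,5): attacks (1,4) (2,3) [ray(1,-1) blocked at (2,3)]
  BK@(1,3): attacks (1,4) (1,2) (2,3) (0,3) (2,4) (2,2) (0,4) (0,2)
  BN@(2,3): attacks (3,5) (4,4) (1,5) (0,4) (3,1) (4,2) (1,1) (0,2)
Union (14 distinct): (0,2) (0,3) (0,4) (1,1) (1,2) (1,4) (1,5) (2,2) (2,3) (2,4) (3,1) (3,5) (4,2) (4,4)

Answer: 14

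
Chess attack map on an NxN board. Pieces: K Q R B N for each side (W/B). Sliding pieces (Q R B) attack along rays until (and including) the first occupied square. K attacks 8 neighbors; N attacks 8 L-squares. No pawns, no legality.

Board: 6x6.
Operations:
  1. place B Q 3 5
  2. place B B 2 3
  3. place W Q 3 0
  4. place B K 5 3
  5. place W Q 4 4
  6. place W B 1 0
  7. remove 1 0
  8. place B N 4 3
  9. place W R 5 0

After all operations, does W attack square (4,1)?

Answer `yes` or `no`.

Op 1: place BQ@(3,5)
Op 2: place BB@(2,3)
Op 3: place WQ@(3,0)
Op 4: place BK@(5,3)
Op 5: place WQ@(4,4)
Op 6: place WB@(1,0)
Op 7: remove (1,0)
Op 8: place BN@(4,3)
Op 9: place WR@(5,0)
Per-piece attacks for W:
  WQ@(3,0): attacks (3,1) (3,2) (3,3) (3,4) (3,5) (4,0) (5,0) (2,0) (1,0) (0,0) (4,1) (5,2) (2,1) (1,2) (0,3) [ray(0,1) blocked at (3,5); ray(1,0) blocked at (5,0)]
  WQ@(4,4): attacks (4,5) (4,3) (5,4) (3,4) (2,4) (1,4) (0,4) (5,5) (5,3) (3,5) (3,3) (2,2) (1,1) (0,0) [ray(0,-1) blocked at (4,3); ray(1,-1) blocked at (5,3); ray(-1,1) blocked at (3,5)]
  WR@(5,0): attacks (5,1) (5,2) (5,3) (4,0) (3,0) [ray(0,1) blocked at (5,3); ray(-1,0) blocked at (3,0)]
W attacks (4,1): yes

Answer: yes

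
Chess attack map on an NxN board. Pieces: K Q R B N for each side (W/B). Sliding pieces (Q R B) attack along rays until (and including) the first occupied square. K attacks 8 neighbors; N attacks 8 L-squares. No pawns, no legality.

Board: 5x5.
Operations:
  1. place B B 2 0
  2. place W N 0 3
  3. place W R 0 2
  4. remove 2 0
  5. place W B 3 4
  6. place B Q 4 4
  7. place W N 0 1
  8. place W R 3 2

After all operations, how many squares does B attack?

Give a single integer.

Answer: 9

Derivation:
Op 1: place BB@(2,0)
Op 2: place WN@(0,3)
Op 3: place WR@(0,2)
Op 4: remove (2,0)
Op 5: place WB@(3,4)
Op 6: place BQ@(4,4)
Op 7: place WN@(0,1)
Op 8: place WR@(3,2)
Per-piece attacks for B:
  BQ@(4,4): attacks (4,3) (4,2) (4,1) (4,0) (3,4) (3,3) (2,2) (1,1) (0,0) [ray(-1,0) blocked at (3,4)]
Union (9 distinct): (0,0) (1,1) (2,2) (3,3) (3,4) (4,0) (4,1) (4,2) (4,3)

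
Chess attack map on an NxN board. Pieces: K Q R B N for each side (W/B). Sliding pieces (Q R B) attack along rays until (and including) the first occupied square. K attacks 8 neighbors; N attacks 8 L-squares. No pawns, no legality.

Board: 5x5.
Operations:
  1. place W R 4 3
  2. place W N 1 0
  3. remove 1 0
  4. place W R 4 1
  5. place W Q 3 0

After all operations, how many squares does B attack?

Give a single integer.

Op 1: place WR@(4,3)
Op 2: place WN@(1,0)
Op 3: remove (1,0)
Op 4: place WR@(4,1)
Op 5: place WQ@(3,0)
Per-piece attacks for B:
Union (0 distinct): (none)

Answer: 0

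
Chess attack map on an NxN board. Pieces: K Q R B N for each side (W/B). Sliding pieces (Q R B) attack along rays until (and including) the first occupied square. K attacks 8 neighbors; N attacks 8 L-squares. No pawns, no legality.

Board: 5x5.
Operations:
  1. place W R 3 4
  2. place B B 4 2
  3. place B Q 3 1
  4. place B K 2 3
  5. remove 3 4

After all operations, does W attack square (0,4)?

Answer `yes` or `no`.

Op 1: place WR@(3,4)
Op 2: place BB@(4,2)
Op 3: place BQ@(3,1)
Op 4: place BK@(2,3)
Op 5: remove (3,4)
Per-piece attacks for W:
W attacks (0,4): no

Answer: no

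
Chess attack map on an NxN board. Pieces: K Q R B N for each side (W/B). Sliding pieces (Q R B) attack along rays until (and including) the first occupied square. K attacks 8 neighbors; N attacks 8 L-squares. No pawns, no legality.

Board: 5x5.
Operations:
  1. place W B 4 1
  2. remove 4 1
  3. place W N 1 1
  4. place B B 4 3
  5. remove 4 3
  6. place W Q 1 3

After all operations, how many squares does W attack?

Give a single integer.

Op 1: place WB@(4,1)
Op 2: remove (4,1)
Op 3: place WN@(1,1)
Op 4: place BB@(4,3)
Op 5: remove (4,3)
Op 6: place WQ@(1,3)
Per-piece attacks for W:
  WN@(1,1): attacks (2,3) (3,2) (0,3) (3,0)
  WQ@(1,3): attacks (1,4) (1,2) (1,1) (2,3) (3,3) (4,3) (0,3) (2,4) (2,2) (3,1) (4,0) (0,4) (0,2) [ray(0,-1) blocked at (1,1)]
Union (15 distinct): (0,2) (0,3) (0,4) (1,1) (1,2) (1,4) (2,2) (2,3) (2,4) (3,0) (3,1) (3,2) (3,3) (4,0) (4,3)

Answer: 15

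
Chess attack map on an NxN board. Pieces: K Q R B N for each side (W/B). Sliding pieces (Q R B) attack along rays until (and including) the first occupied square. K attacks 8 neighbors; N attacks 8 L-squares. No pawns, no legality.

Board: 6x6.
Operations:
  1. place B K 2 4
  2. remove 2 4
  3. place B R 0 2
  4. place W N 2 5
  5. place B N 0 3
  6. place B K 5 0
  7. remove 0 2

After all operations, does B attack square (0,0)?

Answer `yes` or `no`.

Op 1: place BK@(2,4)
Op 2: remove (2,4)
Op 3: place BR@(0,2)
Op 4: place WN@(2,5)
Op 5: place BN@(0,3)
Op 6: place BK@(5,0)
Op 7: remove (0,2)
Per-piece attacks for B:
  BN@(0,3): attacks (1,5) (2,4) (1,1) (2,2)
  BK@(5,0): attacks (5,1) (4,0) (4,1)
B attacks (0,0): no

Answer: no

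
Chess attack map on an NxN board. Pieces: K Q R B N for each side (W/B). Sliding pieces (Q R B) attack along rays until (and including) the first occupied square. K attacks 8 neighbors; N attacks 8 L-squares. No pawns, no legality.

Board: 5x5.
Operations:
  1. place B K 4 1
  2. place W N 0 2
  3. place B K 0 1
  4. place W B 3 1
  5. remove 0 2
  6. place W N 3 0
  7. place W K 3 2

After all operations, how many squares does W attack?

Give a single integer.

Op 1: place BK@(4,1)
Op 2: place WN@(0,2)
Op 3: place BK@(0,1)
Op 4: place WB@(3,1)
Op 5: remove (0,2)
Op 6: place WN@(3,0)
Op 7: place WK@(3,2)
Per-piece attacks for W:
  WN@(3,0): attacks (4,2) (2,2) (1,1)
  WB@(3,1): attacks (4,2) (4,0) (2,2) (1,3) (0,4) (2,0)
  WK@(3,2): attacks (3,3) (3,1) (4,2) (2,2) (4,3) (4,1) (2,3) (2,1)
Union (13 distinct): (0,4) (1,1) (1,3) (2,0) (2,1) (2,2) (2,3) (3,1) (3,3) (4,0) (4,1) (4,2) (4,3)

Answer: 13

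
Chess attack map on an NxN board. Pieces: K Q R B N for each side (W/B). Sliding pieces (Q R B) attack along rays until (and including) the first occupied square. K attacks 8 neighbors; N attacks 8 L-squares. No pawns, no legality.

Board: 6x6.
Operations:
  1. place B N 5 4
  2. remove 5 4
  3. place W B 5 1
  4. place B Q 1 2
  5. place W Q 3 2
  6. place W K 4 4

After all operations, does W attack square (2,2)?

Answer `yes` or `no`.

Answer: yes

Derivation:
Op 1: place BN@(5,4)
Op 2: remove (5,4)
Op 3: place WB@(5,1)
Op 4: place BQ@(1,2)
Op 5: place WQ@(3,2)
Op 6: place WK@(4,4)
Per-piece attacks for W:
  WQ@(3,2): attacks (3,3) (3,4) (3,5) (3,1) (3,0) (4,2) (5,2) (2,2) (1,2) (4,3) (5,4) (4,1) (5,0) (2,3) (1,4) (0,5) (2,1) (1,0) [ray(-1,0) blocked at (1,2)]
  WK@(4,4): attacks (4,5) (4,3) (5,4) (3,4) (5,5) (5,3) (3,5) (3,3)
  WB@(5,1): attacks (4,2) (3,3) (2,4) (1,5) (4,0)
W attacks (2,2): yes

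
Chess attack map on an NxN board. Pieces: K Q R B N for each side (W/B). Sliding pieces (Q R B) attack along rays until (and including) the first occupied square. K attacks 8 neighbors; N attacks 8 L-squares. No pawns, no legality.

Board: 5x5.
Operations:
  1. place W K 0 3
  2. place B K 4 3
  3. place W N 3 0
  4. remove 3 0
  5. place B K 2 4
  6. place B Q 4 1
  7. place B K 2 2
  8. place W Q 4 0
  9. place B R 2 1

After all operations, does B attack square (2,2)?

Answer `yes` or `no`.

Answer: yes

Derivation:
Op 1: place WK@(0,3)
Op 2: place BK@(4,3)
Op 3: place WN@(3,0)
Op 4: remove (3,0)
Op 5: place BK@(2,4)
Op 6: place BQ@(4,1)
Op 7: place BK@(2,2)
Op 8: place WQ@(4,0)
Op 9: place BR@(2,1)
Per-piece attacks for B:
  BR@(2,1): attacks (2,2) (2,0) (3,1) (4,1) (1,1) (0,1) [ray(0,1) blocked at (2,2); ray(1,0) blocked at (4,1)]
  BK@(2,2): attacks (2,3) (2,1) (3,2) (1,2) (3,3) (3,1) (1,3) (1,1)
  BK@(2,4): attacks (2,3) (3,4) (1,4) (3,3) (1,3)
  BQ@(4,1): attacks (4,2) (4,3) (4,0) (3,1) (2,1) (3,2) (2,3) (1,4) (3,0) [ray(0,1) blocked at (4,3); ray(0,-1) blocked at (4,0); ray(-1,0) blocked at (2,1)]
  BK@(4,3): attacks (4,4) (4,2) (3,3) (3,4) (3,2)
B attacks (2,2): yes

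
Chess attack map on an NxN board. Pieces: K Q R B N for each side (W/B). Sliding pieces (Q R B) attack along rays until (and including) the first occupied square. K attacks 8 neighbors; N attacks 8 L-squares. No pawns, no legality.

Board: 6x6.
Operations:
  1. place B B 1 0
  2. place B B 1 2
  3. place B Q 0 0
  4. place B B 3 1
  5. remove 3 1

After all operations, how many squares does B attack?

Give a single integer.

Op 1: place BB@(1,0)
Op 2: place BB@(1,2)
Op 3: place BQ@(0,0)
Op 4: place BB@(3,1)
Op 5: remove (3,1)
Per-piece attacks for B:
  BQ@(0,0): attacks (0,1) (0,2) (0,3) (0,4) (0,5) (1,0) (1,1) (2,2) (3,3) (4,4) (5,5) [ray(1,0) blocked at (1,0)]
  BB@(1,0): attacks (2,1) (3,2) (4,3) (5,4) (0,1)
  BB@(1,2): attacks (2,3) (3,4) (4,5) (2,1) (3,0) (0,3) (0,1)
Union (19 distinct): (0,1) (0,2) (0,3) (0,4) (0,5) (1,0) (1,1) (2,1) (2,2) (2,3) (3,0) (3,2) (3,3) (3,4) (4,3) (4,4) (4,5) (5,4) (5,5)

Answer: 19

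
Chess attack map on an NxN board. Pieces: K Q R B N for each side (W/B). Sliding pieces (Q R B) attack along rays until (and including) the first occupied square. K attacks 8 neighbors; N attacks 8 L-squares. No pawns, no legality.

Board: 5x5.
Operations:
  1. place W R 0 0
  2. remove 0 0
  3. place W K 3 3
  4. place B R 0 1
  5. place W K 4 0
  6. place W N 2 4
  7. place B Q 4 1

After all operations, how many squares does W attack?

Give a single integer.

Answer: 13

Derivation:
Op 1: place WR@(0,0)
Op 2: remove (0,0)
Op 3: place WK@(3,3)
Op 4: place BR@(0,1)
Op 5: place WK@(4,0)
Op 6: place WN@(2,4)
Op 7: place BQ@(4,1)
Per-piece attacks for W:
  WN@(2,4): attacks (3,2) (4,3) (1,2) (0,3)
  WK@(3,3): attacks (3,4) (3,2) (4,3) (2,3) (4,4) (4,2) (2,4) (2,2)
  WK@(4,0): attacks (4,1) (3,0) (3,1)
Union (13 distinct): (0,3) (1,2) (2,2) (2,3) (2,4) (3,0) (3,1) (3,2) (3,4) (4,1) (4,2) (4,3) (4,4)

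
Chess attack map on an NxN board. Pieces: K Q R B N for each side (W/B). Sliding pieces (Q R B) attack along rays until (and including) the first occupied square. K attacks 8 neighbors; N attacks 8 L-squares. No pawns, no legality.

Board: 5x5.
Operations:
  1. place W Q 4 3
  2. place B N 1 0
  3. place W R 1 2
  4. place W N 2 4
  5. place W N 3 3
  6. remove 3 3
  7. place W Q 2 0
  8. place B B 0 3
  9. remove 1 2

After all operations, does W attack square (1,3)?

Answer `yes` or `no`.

Op 1: place WQ@(4,3)
Op 2: place BN@(1,0)
Op 3: place WR@(1,2)
Op 4: place WN@(2,4)
Op 5: place WN@(3,3)
Op 6: remove (3,3)
Op 7: place WQ@(2,0)
Op 8: place BB@(0,3)
Op 9: remove (1,2)
Per-piece attacks for W:
  WQ@(2,0): attacks (2,1) (2,2) (2,3) (2,4) (3,0) (4,0) (1,0) (3,1) (4,2) (1,1) (0,2) [ray(0,1) blocked at (2,4); ray(-1,0) blocked at (1,0)]
  WN@(2,4): attacks (3,2) (4,3) (1,2) (0,3)
  WQ@(4,3): attacks (4,4) (4,2) (4,1) (4,0) (3,3) (2,3) (1,3) (0,3) (3,4) (3,2) (2,1) (1,0) [ray(-1,0) blocked at (0,3); ray(-1,-1) blocked at (1,0)]
W attacks (1,3): yes

Answer: yes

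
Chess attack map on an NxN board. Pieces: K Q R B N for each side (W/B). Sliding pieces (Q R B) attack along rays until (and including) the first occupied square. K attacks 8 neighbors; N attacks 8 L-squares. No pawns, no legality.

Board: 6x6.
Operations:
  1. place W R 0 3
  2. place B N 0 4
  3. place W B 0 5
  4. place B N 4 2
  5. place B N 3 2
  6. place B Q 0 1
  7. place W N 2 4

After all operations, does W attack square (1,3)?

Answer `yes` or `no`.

Op 1: place WR@(0,3)
Op 2: place BN@(0,4)
Op 3: place WB@(0,5)
Op 4: place BN@(4,2)
Op 5: place BN@(3,2)
Op 6: place BQ@(0,1)
Op 7: place WN@(2,4)
Per-piece attacks for W:
  WR@(0,3): attacks (0,4) (0,2) (0,1) (1,3) (2,3) (3,3) (4,3) (5,3) [ray(0,1) blocked at (0,4); ray(0,-1) blocked at (0,1)]
  WB@(0,5): attacks (1,4) (2,3) (3,2) [ray(1,-1) blocked at (3,2)]
  WN@(2,4): attacks (4,5) (0,5) (3,2) (4,3) (1,2) (0,3)
W attacks (1,3): yes

Answer: yes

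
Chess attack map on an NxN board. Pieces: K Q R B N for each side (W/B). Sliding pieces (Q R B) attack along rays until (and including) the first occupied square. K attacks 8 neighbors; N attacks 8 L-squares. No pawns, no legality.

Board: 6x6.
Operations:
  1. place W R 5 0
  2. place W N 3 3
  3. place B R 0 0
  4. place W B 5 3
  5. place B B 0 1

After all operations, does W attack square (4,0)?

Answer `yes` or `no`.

Op 1: place WR@(5,0)
Op 2: place WN@(3,3)
Op 3: place BR@(0,0)
Op 4: place WB@(5,3)
Op 5: place BB@(0,1)
Per-piece attacks for W:
  WN@(3,3): attacks (4,5) (5,4) (2,5) (1,4) (4,1) (5,2) (2,1) (1,2)
  WR@(5,0): attacks (5,1) (5,2) (5,3) (4,0) (3,0) (2,0) (1,0) (0,0) [ray(0,1) blocked at (5,3); ray(-1,0) blocked at (0,0)]
  WB@(5,3): attacks (4,4) (3,5) (4,2) (3,1) (2,0)
W attacks (4,0): yes

Answer: yes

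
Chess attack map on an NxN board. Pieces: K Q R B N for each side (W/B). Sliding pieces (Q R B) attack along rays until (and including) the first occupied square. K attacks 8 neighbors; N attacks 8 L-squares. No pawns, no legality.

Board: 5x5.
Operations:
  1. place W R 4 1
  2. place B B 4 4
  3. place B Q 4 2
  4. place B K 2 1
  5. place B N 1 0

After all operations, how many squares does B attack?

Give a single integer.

Answer: 15

Derivation:
Op 1: place WR@(4,1)
Op 2: place BB@(4,4)
Op 3: place BQ@(4,2)
Op 4: place BK@(2,1)
Op 5: place BN@(1,0)
Per-piece attacks for B:
  BN@(1,0): attacks (2,2) (3,1) (0,2)
  BK@(2,1): attacks (2,2) (2,0) (3,1) (1,1) (3,2) (3,0) (1,2) (1,0)
  BQ@(4,2): attacks (4,3) (4,4) (4,1) (3,2) (2,2) (1,2) (0,2) (3,3) (2,4) (3,1) (2,0) [ray(0,1) blocked at (4,4); ray(0,-1) blocked at (4,1)]
  BB@(4,4): attacks (3,3) (2,2) (1,1) (0,0)
Union (15 distinct): (0,0) (0,2) (1,0) (1,1) (1,2) (2,0) (2,2) (2,4) (3,0) (3,1) (3,2) (3,3) (4,1) (4,3) (4,4)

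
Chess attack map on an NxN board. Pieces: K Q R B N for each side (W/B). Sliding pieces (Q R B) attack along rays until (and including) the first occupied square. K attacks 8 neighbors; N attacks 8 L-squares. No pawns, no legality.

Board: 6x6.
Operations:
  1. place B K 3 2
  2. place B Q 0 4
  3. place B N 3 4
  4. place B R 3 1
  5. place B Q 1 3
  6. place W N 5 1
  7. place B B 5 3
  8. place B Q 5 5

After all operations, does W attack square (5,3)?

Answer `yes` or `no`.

Answer: no

Derivation:
Op 1: place BK@(3,2)
Op 2: place BQ@(0,4)
Op 3: place BN@(3,4)
Op 4: place BR@(3,1)
Op 5: place BQ@(1,3)
Op 6: place WN@(5,1)
Op 7: place BB@(5,3)
Op 8: place BQ@(5,5)
Per-piece attacks for W:
  WN@(5,1): attacks (4,3) (3,2) (3,0)
W attacks (5,3): no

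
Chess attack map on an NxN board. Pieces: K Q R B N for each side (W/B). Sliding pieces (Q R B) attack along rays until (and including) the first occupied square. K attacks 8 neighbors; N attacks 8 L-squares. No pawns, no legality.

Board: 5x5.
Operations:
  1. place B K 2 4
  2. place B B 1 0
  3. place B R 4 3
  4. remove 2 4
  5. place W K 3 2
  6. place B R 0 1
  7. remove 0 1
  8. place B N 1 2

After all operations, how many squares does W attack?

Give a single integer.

Answer: 8

Derivation:
Op 1: place BK@(2,4)
Op 2: place BB@(1,0)
Op 3: place BR@(4,3)
Op 4: remove (2,4)
Op 5: place WK@(3,2)
Op 6: place BR@(0,1)
Op 7: remove (0,1)
Op 8: place BN@(1,2)
Per-piece attacks for W:
  WK@(3,2): attacks (3,3) (3,1) (4,2) (2,2) (4,3) (4,1) (2,3) (2,1)
Union (8 distinct): (2,1) (2,2) (2,3) (3,1) (3,3) (4,1) (4,2) (4,3)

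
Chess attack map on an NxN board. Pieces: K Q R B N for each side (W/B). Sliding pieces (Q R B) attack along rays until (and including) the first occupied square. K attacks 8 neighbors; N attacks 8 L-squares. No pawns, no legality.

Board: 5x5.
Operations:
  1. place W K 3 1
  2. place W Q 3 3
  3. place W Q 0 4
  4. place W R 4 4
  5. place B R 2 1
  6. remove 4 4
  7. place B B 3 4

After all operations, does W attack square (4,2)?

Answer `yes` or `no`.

Answer: yes

Derivation:
Op 1: place WK@(3,1)
Op 2: place WQ@(3,3)
Op 3: place WQ@(0,4)
Op 4: place WR@(4,4)
Op 5: place BR@(2,1)
Op 6: remove (4,4)
Op 7: place BB@(3,4)
Per-piece attacks for W:
  WQ@(0,4): attacks (0,3) (0,2) (0,1) (0,0) (1,4) (2,4) (3,4) (1,3) (2,2) (3,1) [ray(1,0) blocked at (3,4); ray(1,-1) blocked at (3,1)]
  WK@(3,1): attacks (3,2) (3,0) (4,1) (2,1) (4,2) (4,0) (2,2) (2,0)
  WQ@(3,3): attacks (3,4) (3,2) (3,1) (4,3) (2,3) (1,3) (0,3) (4,4) (4,2) (2,4) (2,2) (1,1) (0,0) [ray(0,1) blocked at (3,4); ray(0,-1) blocked at (3,1)]
W attacks (4,2): yes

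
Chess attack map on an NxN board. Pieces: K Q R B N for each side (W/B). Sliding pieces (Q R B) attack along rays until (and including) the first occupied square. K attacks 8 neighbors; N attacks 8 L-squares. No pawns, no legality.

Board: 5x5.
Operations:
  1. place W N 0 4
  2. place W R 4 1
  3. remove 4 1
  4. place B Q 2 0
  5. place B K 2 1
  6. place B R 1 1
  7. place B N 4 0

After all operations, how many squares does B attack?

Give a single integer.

Op 1: place WN@(0,4)
Op 2: place WR@(4,1)
Op 3: remove (4,1)
Op 4: place BQ@(2,0)
Op 5: place BK@(2,1)
Op 6: place BR@(1,1)
Op 7: place BN@(4,0)
Per-piece attacks for B:
  BR@(1,1): attacks (1,2) (1,3) (1,4) (1,0) (2,1) (0,1) [ray(1,0) blocked at (2,1)]
  BQ@(2,0): attacks (2,1) (3,0) (4,0) (1,0) (0,0) (3,1) (4,2) (1,1) [ray(0,1) blocked at (2,1); ray(1,0) blocked at (4,0); ray(-1,1) blocked at (1,1)]
  BK@(2,1): attacks (2,2) (2,0) (3,1) (1,1) (3,2) (3,0) (1,2) (1,0)
  BN@(4,0): attacks (3,2) (2,1)
Union (15 distinct): (0,0) (0,1) (1,0) (1,1) (1,2) (1,3) (1,4) (2,0) (2,1) (2,2) (3,0) (3,1) (3,2) (4,0) (4,2)

Answer: 15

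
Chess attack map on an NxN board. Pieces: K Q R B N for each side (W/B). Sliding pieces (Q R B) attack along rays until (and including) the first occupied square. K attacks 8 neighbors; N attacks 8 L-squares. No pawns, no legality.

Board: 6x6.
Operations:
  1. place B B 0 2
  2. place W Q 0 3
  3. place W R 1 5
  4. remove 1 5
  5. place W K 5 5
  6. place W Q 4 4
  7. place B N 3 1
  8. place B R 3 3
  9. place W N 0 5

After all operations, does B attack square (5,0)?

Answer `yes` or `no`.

Op 1: place BB@(0,2)
Op 2: place WQ@(0,3)
Op 3: place WR@(1,5)
Op 4: remove (1,5)
Op 5: place WK@(5,5)
Op 6: place WQ@(4,4)
Op 7: place BN@(3,1)
Op 8: place BR@(3,3)
Op 9: place WN@(0,5)
Per-piece attacks for B:
  BB@(0,2): attacks (1,3) (2,4) (3,5) (1,1) (2,0)
  BN@(3,1): attacks (4,3) (5,2) (2,3) (1,2) (5,0) (1,0)
  BR@(3,3): attacks (3,4) (3,5) (3,2) (3,1) (4,3) (5,3) (2,3) (1,3) (0,3) [ray(0,-1) blocked at (3,1); ray(-1,0) blocked at (0,3)]
B attacks (5,0): yes

Answer: yes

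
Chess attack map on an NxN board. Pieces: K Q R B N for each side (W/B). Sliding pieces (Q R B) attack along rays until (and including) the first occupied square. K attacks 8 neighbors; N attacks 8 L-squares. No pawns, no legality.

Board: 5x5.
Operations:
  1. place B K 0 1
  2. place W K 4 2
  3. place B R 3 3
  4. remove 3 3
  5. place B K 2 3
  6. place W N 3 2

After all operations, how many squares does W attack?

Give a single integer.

Op 1: place BK@(0,1)
Op 2: place WK@(4,2)
Op 3: place BR@(3,3)
Op 4: remove (3,3)
Op 5: place BK@(2,3)
Op 6: place WN@(3,2)
Per-piece attacks for W:
  WN@(3,2): attacks (4,4) (2,4) (1,3) (4,0) (2,0) (1,1)
  WK@(4,2): attacks (4,3) (4,1) (3,2) (3,3) (3,1)
Union (11 distinct): (1,1) (1,3) (2,0) (2,4) (3,1) (3,2) (3,3) (4,0) (4,1) (4,3) (4,4)

Answer: 11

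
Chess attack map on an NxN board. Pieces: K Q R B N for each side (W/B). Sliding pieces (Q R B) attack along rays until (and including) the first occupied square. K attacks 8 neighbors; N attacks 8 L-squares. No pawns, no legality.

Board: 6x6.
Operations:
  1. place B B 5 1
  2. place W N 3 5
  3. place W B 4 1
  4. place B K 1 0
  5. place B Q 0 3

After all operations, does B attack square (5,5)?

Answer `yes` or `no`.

Answer: no

Derivation:
Op 1: place BB@(5,1)
Op 2: place WN@(3,5)
Op 3: place WB@(4,1)
Op 4: place BK@(1,0)
Op 5: place BQ@(0,3)
Per-piece attacks for B:
  BQ@(0,3): attacks (0,4) (0,5) (0,2) (0,1) (0,0) (1,3) (2,3) (3,3) (4,3) (5,3) (1,4) (2,5) (1,2) (2,1) (3,0)
  BK@(1,0): attacks (1,1) (2,0) (0,0) (2,1) (0,1)
  BB@(5,1): attacks (4,2) (3,3) (2,4) (1,5) (4,0)
B attacks (5,5): no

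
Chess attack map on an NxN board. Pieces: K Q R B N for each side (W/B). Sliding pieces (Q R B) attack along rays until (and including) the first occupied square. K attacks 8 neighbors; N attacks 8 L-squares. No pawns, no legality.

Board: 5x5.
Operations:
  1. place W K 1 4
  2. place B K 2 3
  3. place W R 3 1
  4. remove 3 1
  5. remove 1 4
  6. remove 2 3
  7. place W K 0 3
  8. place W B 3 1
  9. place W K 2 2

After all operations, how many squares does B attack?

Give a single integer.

Op 1: place WK@(1,4)
Op 2: place BK@(2,3)
Op 3: place WR@(3,1)
Op 4: remove (3,1)
Op 5: remove (1,4)
Op 6: remove (2,3)
Op 7: place WK@(0,3)
Op 8: place WB@(3,1)
Op 9: place WK@(2,2)
Per-piece attacks for B:
Union (0 distinct): (none)

Answer: 0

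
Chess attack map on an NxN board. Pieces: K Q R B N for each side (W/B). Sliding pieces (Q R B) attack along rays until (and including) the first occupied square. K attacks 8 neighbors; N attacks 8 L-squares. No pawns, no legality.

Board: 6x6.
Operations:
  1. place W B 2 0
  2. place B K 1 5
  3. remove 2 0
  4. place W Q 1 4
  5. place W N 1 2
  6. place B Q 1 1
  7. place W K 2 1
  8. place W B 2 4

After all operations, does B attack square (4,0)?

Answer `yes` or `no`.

Op 1: place WB@(2,0)
Op 2: place BK@(1,5)
Op 3: remove (2,0)
Op 4: place WQ@(1,4)
Op 5: place WN@(1,2)
Op 6: place BQ@(1,1)
Op 7: place WK@(2,1)
Op 8: place WB@(2,4)
Per-piece attacks for B:
  BQ@(1,1): attacks (1,2) (1,0) (2,1) (0,1) (2,2) (3,3) (4,4) (5,5) (2,0) (0,2) (0,0) [ray(0,1) blocked at (1,2); ray(1,0) blocked at (2,1)]
  BK@(1,5): attacks (1,4) (2,5) (0,5) (2,4) (0,4)
B attacks (4,0): no

Answer: no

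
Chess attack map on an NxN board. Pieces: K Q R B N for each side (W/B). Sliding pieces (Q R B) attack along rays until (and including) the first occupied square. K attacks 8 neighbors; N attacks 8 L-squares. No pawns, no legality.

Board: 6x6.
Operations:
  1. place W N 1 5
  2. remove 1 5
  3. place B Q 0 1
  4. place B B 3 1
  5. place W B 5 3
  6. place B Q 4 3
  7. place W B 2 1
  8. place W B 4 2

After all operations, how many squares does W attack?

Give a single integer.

Answer: 15

Derivation:
Op 1: place WN@(1,5)
Op 2: remove (1,5)
Op 3: place BQ@(0,1)
Op 4: place BB@(3,1)
Op 5: place WB@(5,3)
Op 6: place BQ@(4,3)
Op 7: place WB@(2,1)
Op 8: place WB@(4,2)
Per-piece attacks for W:
  WB@(2,1): attacks (3,2) (4,3) (3,0) (1,2) (0,3) (1,0) [ray(1,1) blocked at (4,3)]
  WB@(4,2): attacks (5,3) (5,1) (3,3) (2,4) (1,5) (3,1) [ray(1,1) blocked at (5,3); ray(-1,-1) blocked at (3,1)]
  WB@(5,3): attacks (4,4) (3,5) (4,2) [ray(-1,-1) blocked at (4,2)]
Union (15 distinct): (0,3) (1,0) (1,2) (1,5) (2,4) (3,0) (3,1) (3,2) (3,3) (3,5) (4,2) (4,3) (4,4) (5,1) (5,3)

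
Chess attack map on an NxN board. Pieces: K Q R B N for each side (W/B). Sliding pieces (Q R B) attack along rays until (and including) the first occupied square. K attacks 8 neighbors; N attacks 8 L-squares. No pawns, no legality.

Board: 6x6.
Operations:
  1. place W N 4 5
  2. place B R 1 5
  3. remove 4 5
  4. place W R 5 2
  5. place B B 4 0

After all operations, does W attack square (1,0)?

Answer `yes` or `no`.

Op 1: place WN@(4,5)
Op 2: place BR@(1,5)
Op 3: remove (4,5)
Op 4: place WR@(5,2)
Op 5: place BB@(4,0)
Per-piece attacks for W:
  WR@(5,2): attacks (5,3) (5,4) (5,5) (5,1) (5,0) (4,2) (3,2) (2,2) (1,2) (0,2)
W attacks (1,0): no

Answer: no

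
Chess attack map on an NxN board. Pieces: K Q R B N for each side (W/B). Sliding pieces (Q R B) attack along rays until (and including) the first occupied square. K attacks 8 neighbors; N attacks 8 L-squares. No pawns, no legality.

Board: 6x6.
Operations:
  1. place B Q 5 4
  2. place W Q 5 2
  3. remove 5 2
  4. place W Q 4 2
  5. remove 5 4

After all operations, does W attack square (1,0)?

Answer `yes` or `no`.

Op 1: place BQ@(5,4)
Op 2: place WQ@(5,2)
Op 3: remove (5,2)
Op 4: place WQ@(4,2)
Op 5: remove (5,4)
Per-piece attacks for W:
  WQ@(4,2): attacks (4,3) (4,4) (4,5) (4,1) (4,0) (5,2) (3,2) (2,2) (1,2) (0,2) (5,3) (5,1) (3,3) (2,4) (1,5) (3,1) (2,0)
W attacks (1,0): no

Answer: no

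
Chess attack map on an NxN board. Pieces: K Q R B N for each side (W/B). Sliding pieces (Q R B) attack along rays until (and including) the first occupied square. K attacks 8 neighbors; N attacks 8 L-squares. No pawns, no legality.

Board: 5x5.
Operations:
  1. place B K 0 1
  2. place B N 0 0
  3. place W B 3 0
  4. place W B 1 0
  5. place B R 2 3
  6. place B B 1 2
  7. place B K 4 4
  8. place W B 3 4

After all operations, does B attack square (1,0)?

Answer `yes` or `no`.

Answer: yes

Derivation:
Op 1: place BK@(0,1)
Op 2: place BN@(0,0)
Op 3: place WB@(3,0)
Op 4: place WB@(1,0)
Op 5: place BR@(2,3)
Op 6: place BB@(1,2)
Op 7: place BK@(4,4)
Op 8: place WB@(3,4)
Per-piece attacks for B:
  BN@(0,0): attacks (1,2) (2,1)
  BK@(0,1): attacks (0,2) (0,0) (1,1) (1,2) (1,0)
  BB@(1,2): attacks (2,3) (2,1) (3,0) (0,3) (0,1) [ray(1,1) blocked at (2,3); ray(1,-1) blocked at (3,0); ray(-1,-1) blocked at (0,1)]
  BR@(2,3): attacks (2,4) (2,2) (2,1) (2,0) (3,3) (4,3) (1,3) (0,3)
  BK@(4,4): attacks (4,3) (3,4) (3,3)
B attacks (1,0): yes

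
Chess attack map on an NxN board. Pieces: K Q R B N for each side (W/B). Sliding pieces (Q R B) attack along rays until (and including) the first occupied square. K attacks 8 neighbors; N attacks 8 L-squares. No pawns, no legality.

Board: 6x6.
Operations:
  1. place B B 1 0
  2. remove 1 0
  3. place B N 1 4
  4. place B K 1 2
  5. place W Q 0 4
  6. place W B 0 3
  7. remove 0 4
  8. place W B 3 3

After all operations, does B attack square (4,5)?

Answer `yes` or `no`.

Answer: no

Derivation:
Op 1: place BB@(1,0)
Op 2: remove (1,0)
Op 3: place BN@(1,4)
Op 4: place BK@(1,2)
Op 5: place WQ@(0,4)
Op 6: place WB@(0,3)
Op 7: remove (0,4)
Op 8: place WB@(3,3)
Per-piece attacks for B:
  BK@(1,2): attacks (1,3) (1,1) (2,2) (0,2) (2,3) (2,1) (0,3) (0,1)
  BN@(1,4): attacks (3,5) (2,2) (3,3) (0,2)
B attacks (4,5): no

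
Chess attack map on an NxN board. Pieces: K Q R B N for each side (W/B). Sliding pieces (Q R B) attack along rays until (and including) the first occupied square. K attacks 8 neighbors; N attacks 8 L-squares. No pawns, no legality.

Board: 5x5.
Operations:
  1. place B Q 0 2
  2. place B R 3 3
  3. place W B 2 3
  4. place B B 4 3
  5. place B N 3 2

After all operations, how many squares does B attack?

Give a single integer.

Op 1: place BQ@(0,2)
Op 2: place BR@(3,3)
Op 3: place WB@(2,3)
Op 4: place BB@(4,3)
Op 5: place BN@(3,2)
Per-piece attacks for B:
  BQ@(0,2): attacks (0,3) (0,4) (0,1) (0,0) (1,2) (2,2) (3,2) (1,3) (2,4) (1,1) (2,0) [ray(1,0) blocked at (3,2)]
  BN@(3,2): attacks (4,4) (2,4) (1,3) (4,0) (2,0) (1,1)
  BR@(3,3): attacks (3,4) (3,2) (4,3) (2,3) [ray(0,-1) blocked at (3,2); ray(1,0) blocked at (4,3); ray(-1,0) blocked at (2,3)]
  BB@(4,3): attacks (3,4) (3,2) [ray(-1,-1) blocked at (3,2)]
Union (16 distinct): (0,0) (0,1) (0,3) (0,4) (1,1) (1,2) (1,3) (2,0) (2,2) (2,3) (2,4) (3,2) (3,4) (4,0) (4,3) (4,4)

Answer: 16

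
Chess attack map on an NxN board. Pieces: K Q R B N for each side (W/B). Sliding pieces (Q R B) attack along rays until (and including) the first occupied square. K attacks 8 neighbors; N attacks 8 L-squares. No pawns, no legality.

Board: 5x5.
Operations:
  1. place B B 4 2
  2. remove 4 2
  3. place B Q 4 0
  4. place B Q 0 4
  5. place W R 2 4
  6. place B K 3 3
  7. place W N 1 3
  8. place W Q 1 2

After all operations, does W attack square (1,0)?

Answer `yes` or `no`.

Answer: yes

Derivation:
Op 1: place BB@(4,2)
Op 2: remove (4,2)
Op 3: place BQ@(4,0)
Op 4: place BQ@(0,4)
Op 5: place WR@(2,4)
Op 6: place BK@(3,3)
Op 7: place WN@(1,3)
Op 8: place WQ@(1,2)
Per-piece attacks for W:
  WQ@(1,2): attacks (1,3) (1,1) (1,0) (2,2) (3,2) (4,2) (0,2) (2,3) (3,4) (2,1) (3,0) (0,3) (0,1) [ray(0,1) blocked at (1,3)]
  WN@(1,3): attacks (3,4) (2,1) (3,2) (0,1)
  WR@(2,4): attacks (2,3) (2,2) (2,1) (2,0) (3,4) (4,4) (1,4) (0,4) [ray(-1,0) blocked at (0,4)]
W attacks (1,0): yes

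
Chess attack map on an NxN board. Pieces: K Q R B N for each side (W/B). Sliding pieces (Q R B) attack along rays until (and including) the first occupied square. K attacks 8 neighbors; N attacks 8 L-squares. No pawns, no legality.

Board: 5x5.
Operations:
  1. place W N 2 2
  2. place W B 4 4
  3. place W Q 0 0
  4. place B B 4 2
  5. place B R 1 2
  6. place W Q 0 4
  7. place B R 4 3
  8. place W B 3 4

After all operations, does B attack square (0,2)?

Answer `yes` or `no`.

Answer: yes

Derivation:
Op 1: place WN@(2,2)
Op 2: place WB@(4,4)
Op 3: place WQ@(0,0)
Op 4: place BB@(4,2)
Op 5: place BR@(1,2)
Op 6: place WQ@(0,4)
Op 7: place BR@(4,3)
Op 8: place WB@(3,4)
Per-piece attacks for B:
  BR@(1,2): attacks (1,3) (1,4) (1,1) (1,0) (2,2) (0,2) [ray(1,0) blocked at (2,2)]
  BB@(4,2): attacks (3,3) (2,4) (3,1) (2,0)
  BR@(4,3): attacks (4,4) (4,2) (3,3) (2,3) (1,3) (0,3) [ray(0,1) blocked at (4,4); ray(0,-1) blocked at (4,2)]
B attacks (0,2): yes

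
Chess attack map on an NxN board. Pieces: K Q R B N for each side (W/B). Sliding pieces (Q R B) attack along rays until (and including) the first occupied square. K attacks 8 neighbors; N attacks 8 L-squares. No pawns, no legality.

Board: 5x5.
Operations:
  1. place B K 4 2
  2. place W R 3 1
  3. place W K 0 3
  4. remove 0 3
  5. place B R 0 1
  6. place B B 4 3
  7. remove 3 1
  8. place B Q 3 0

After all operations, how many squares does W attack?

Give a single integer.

Op 1: place BK@(4,2)
Op 2: place WR@(3,1)
Op 3: place WK@(0,3)
Op 4: remove (0,3)
Op 5: place BR@(0,1)
Op 6: place BB@(4,3)
Op 7: remove (3,1)
Op 8: place BQ@(3,0)
Per-piece attacks for W:
Union (0 distinct): (none)

Answer: 0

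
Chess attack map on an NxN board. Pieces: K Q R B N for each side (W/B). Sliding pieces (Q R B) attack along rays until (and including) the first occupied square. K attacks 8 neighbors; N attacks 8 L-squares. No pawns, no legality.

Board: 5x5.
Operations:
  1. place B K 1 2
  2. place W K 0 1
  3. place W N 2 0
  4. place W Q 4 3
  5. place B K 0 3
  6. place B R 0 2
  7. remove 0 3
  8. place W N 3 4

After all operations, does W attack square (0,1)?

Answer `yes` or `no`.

Answer: yes

Derivation:
Op 1: place BK@(1,2)
Op 2: place WK@(0,1)
Op 3: place WN@(2,0)
Op 4: place WQ@(4,3)
Op 5: place BK@(0,3)
Op 6: place BR@(0,2)
Op 7: remove (0,3)
Op 8: place WN@(3,4)
Per-piece attacks for W:
  WK@(0,1): attacks (0,2) (0,0) (1,1) (1,2) (1,0)
  WN@(2,0): attacks (3,2) (4,1) (1,2) (0,1)
  WN@(3,4): attacks (4,2) (2,2) (1,3)
  WQ@(4,3): attacks (4,4) (4,2) (4,1) (4,0) (3,3) (2,3) (1,3) (0,3) (3,4) (3,2) (2,1) (1,0) [ray(-1,1) blocked at (3,4)]
W attacks (0,1): yes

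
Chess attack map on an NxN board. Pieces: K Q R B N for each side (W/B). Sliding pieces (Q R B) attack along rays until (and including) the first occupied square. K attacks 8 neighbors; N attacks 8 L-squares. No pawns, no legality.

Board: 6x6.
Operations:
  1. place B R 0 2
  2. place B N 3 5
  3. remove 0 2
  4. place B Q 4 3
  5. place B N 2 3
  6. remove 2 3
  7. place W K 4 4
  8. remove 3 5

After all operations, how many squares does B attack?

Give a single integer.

Op 1: place BR@(0,2)
Op 2: place BN@(3,5)
Op 3: remove (0,2)
Op 4: place BQ@(4,3)
Op 5: place BN@(2,3)
Op 6: remove (2,3)
Op 7: place WK@(4,4)
Op 8: remove (3,5)
Per-piece attacks for B:
  BQ@(4,3): attacks (4,4) (4,2) (4,1) (4,0) (5,3) (3,3) (2,3) (1,3) (0,3) (5,4) (5,2) (3,4) (2,5) (3,2) (2,1) (1,0) [ray(0,1) blocked at (4,4)]
Union (16 distinct): (0,3) (1,0) (1,3) (2,1) (2,3) (2,5) (3,2) (3,3) (3,4) (4,0) (4,1) (4,2) (4,4) (5,2) (5,3) (5,4)

Answer: 16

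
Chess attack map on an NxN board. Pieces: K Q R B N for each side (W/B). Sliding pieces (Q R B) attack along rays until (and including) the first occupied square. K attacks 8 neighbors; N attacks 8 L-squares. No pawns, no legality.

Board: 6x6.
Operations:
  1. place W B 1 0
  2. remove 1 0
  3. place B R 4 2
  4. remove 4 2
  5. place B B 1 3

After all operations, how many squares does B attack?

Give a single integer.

Op 1: place WB@(1,0)
Op 2: remove (1,0)
Op 3: place BR@(4,2)
Op 4: remove (4,2)
Op 5: place BB@(1,3)
Per-piece attacks for B:
  BB@(1,3): attacks (2,4) (3,5) (2,2) (3,1) (4,0) (0,4) (0,2)
Union (7 distinct): (0,2) (0,4) (2,2) (2,4) (3,1) (3,5) (4,0)

Answer: 7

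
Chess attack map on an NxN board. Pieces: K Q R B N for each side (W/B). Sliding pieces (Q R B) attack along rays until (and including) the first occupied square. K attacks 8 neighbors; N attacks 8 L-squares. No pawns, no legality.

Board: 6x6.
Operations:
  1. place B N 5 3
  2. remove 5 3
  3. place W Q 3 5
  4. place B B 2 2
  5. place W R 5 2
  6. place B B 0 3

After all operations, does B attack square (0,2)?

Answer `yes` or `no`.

Answer: no

Derivation:
Op 1: place BN@(5,3)
Op 2: remove (5,3)
Op 3: place WQ@(3,5)
Op 4: place BB@(2,2)
Op 5: place WR@(5,2)
Op 6: place BB@(0,3)
Per-piece attacks for B:
  BB@(0,3): attacks (1,4) (2,5) (1,2) (2,1) (3,0)
  BB@(2,2): attacks (3,3) (4,4) (5,5) (3,1) (4,0) (1,3) (0,4) (1,1) (0,0)
B attacks (0,2): no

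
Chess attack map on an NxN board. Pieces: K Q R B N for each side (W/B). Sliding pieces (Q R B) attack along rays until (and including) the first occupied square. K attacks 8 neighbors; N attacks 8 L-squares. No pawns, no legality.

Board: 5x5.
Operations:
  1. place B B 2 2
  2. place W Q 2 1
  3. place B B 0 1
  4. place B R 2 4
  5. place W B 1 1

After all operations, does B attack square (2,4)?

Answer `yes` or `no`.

Op 1: place BB@(2,2)
Op 2: place WQ@(2,1)
Op 3: place BB@(0,1)
Op 4: place BR@(2,4)
Op 5: place WB@(1,1)
Per-piece attacks for B:
  BB@(0,1): attacks (1,2) (2,3) (3,4) (1,0)
  BB@(2,2): attacks (3,3) (4,4) (3,1) (4,0) (1,3) (0,4) (1,1) [ray(-1,-1) blocked at (1,1)]
  BR@(2,4): attacks (2,3) (2,2) (3,4) (4,4) (1,4) (0,4) [ray(0,-1) blocked at (2,2)]
B attacks (2,4): no

Answer: no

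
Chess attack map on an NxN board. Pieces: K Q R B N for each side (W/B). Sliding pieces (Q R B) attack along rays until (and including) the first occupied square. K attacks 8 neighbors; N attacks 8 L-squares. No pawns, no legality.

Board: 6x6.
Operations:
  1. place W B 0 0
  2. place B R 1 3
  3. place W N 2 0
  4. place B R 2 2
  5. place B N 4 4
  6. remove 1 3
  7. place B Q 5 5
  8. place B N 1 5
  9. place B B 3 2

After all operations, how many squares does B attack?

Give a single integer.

Answer: 24

Derivation:
Op 1: place WB@(0,0)
Op 2: place BR@(1,3)
Op 3: place WN@(2,0)
Op 4: place BR@(2,2)
Op 5: place BN@(4,4)
Op 6: remove (1,3)
Op 7: place BQ@(5,5)
Op 8: place BN@(1,5)
Op 9: place BB@(3,2)
Per-piece attacks for B:
  BN@(1,5): attacks (2,3) (3,4) (0,3)
  BR@(2,2): attacks (2,3) (2,4) (2,5) (2,1) (2,0) (3,2) (1,2) (0,2) [ray(0,-1) blocked at (2,0); ray(1,0) blocked at (3,2)]
  BB@(3,2): attacks (4,3) (5,4) (4,1) (5,0) (2,3) (1,4) (0,5) (2,1) (1,0)
  BN@(4,4): attacks (2,5) (5,2) (3,2) (2,3)
  BQ@(5,5): attacks (5,4) (5,3) (5,2) (5,1) (5,0) (4,5) (3,5) (2,5) (1,5) (4,4) [ray(-1,0) blocked at (1,5); ray(-1,-1) blocked at (4,4)]
Union (24 distinct): (0,2) (0,3) (0,5) (1,0) (1,2) (1,4) (1,5) (2,0) (2,1) (2,3) (2,4) (2,5) (3,2) (3,4) (3,5) (4,1) (4,3) (4,4) (4,5) (5,0) (5,1) (5,2) (5,3) (5,4)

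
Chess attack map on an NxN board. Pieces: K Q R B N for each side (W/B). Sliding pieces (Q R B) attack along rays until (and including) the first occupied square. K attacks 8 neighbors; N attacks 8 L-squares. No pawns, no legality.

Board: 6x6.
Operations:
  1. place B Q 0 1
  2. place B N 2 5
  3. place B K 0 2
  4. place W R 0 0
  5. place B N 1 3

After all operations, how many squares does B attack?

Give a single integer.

Answer: 21

Derivation:
Op 1: place BQ@(0,1)
Op 2: place BN@(2,5)
Op 3: place BK@(0,2)
Op 4: place WR@(0,0)
Op 5: place BN@(1,3)
Per-piece attacks for B:
  BQ@(0,1): attacks (0,2) (0,0) (1,1) (2,1) (3,1) (4,1) (5,1) (1,2) (2,3) (3,4) (4,5) (1,0) [ray(0,1) blocked at (0,2); ray(0,-1) blocked at (0,0)]
  BK@(0,2): attacks (0,3) (0,1) (1,2) (1,3) (1,1)
  BN@(1,3): attacks (2,5) (3,4) (0,5) (2,1) (3,2) (0,1)
  BN@(2,5): attacks (3,3) (4,4) (1,3) (0,4)
Union (21 distinct): (0,0) (0,1) (0,2) (0,3) (0,4) (0,5) (1,0) (1,1) (1,2) (1,3) (2,1) (2,3) (2,5) (3,1) (3,2) (3,3) (3,4) (4,1) (4,4) (4,5) (5,1)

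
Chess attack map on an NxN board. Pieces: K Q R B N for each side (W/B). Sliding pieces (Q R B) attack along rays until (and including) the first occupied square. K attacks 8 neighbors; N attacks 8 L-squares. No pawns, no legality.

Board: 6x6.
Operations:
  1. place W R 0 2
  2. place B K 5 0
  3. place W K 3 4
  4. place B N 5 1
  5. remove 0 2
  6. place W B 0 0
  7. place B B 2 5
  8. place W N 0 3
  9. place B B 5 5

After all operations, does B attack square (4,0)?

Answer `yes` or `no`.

Answer: yes

Derivation:
Op 1: place WR@(0,2)
Op 2: place BK@(5,0)
Op 3: place WK@(3,4)
Op 4: place BN@(5,1)
Op 5: remove (0,2)
Op 6: place WB@(0,0)
Op 7: place BB@(2,5)
Op 8: place WN@(0,3)
Op 9: place BB@(5,5)
Per-piece attacks for B:
  BB@(2,5): attacks (3,4) (1,4) (0,3) [ray(1,-1) blocked at (3,4); ray(-1,-1) blocked at (0,3)]
  BK@(5,0): attacks (5,1) (4,0) (4,1)
  BN@(5,1): attacks (4,3) (3,2) (3,0)
  BB@(5,5): attacks (4,4) (3,3) (2,2) (1,1) (0,0) [ray(-1,-1) blocked at (0,0)]
B attacks (4,0): yes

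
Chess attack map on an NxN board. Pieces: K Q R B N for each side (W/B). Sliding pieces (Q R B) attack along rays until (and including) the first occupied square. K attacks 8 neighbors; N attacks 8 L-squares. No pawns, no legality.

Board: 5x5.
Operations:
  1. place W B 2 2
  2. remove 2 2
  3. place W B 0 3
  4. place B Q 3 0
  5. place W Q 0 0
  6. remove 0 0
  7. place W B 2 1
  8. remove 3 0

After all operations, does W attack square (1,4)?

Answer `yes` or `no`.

Op 1: place WB@(2,2)
Op 2: remove (2,2)
Op 3: place WB@(0,3)
Op 4: place BQ@(3,0)
Op 5: place WQ@(0,0)
Op 6: remove (0,0)
Op 7: place WB@(2,1)
Op 8: remove (3,0)
Per-piece attacks for W:
  WB@(0,3): attacks (1,4) (1,2) (2,1) [ray(1,-1) blocked at (2,1)]
  WB@(2,1): attacks (3,2) (4,3) (3,0) (1,2) (0,3) (1,0) [ray(-1,1) blocked at (0,3)]
W attacks (1,4): yes

Answer: yes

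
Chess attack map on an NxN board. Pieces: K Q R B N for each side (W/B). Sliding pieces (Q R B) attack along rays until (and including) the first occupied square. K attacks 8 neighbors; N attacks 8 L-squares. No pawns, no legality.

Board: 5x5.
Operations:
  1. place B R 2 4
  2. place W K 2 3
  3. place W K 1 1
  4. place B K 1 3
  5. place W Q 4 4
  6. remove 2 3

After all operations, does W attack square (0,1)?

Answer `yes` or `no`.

Answer: yes

Derivation:
Op 1: place BR@(2,4)
Op 2: place WK@(2,3)
Op 3: place WK@(1,1)
Op 4: place BK@(1,3)
Op 5: place WQ@(4,4)
Op 6: remove (2,3)
Per-piece attacks for W:
  WK@(1,1): attacks (1,2) (1,0) (2,1) (0,1) (2,2) (2,0) (0,2) (0,0)
  WQ@(4,4): attacks (4,3) (4,2) (4,1) (4,0) (3,4) (2,4) (3,3) (2,2) (1,1) [ray(-1,0) blocked at (2,4); ray(-1,-1) blocked at (1,1)]
W attacks (0,1): yes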